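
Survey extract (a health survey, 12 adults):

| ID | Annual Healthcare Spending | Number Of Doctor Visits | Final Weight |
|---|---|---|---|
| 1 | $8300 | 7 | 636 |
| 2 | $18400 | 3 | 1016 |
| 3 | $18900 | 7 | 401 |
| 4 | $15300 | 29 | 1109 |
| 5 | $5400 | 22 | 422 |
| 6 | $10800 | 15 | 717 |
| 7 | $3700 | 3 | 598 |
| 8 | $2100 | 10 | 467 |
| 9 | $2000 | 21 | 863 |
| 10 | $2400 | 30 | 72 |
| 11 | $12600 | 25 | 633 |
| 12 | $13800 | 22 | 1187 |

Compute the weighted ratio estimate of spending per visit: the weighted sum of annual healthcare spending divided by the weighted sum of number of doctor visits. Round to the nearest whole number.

671

Σ wᵢ·y = 8300×636 + 18400×1016 + 18900×401 + 15300×1109 + 5400×422 + 10800×717 + 3700×598 + 2100×467 + 2000×863 + 2400×72 + 12600×633 + 13800×1187
  = 87990700
Σ wᵢ·x = 7×636 + 3×1016 + 7×401 + 29×1109 + 22×422 + 15×717 + 3×598 + 10×467 + 21×863 + 30×72 + 25×633 + 22×1187
  = 131193
Ratio = 87990700 / 131193 = 670.69661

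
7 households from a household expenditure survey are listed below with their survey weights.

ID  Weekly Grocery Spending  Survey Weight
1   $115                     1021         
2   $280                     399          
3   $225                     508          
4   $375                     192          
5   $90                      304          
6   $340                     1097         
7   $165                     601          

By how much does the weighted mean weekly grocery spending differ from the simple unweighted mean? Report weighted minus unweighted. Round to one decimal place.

Unweighted sum = 115 + 280 + 225 + 375 + 90 + 340 + 165 = 1590
Unweighted mean = 1590 / 7 = 227.14286
Weighted sum = 115×1021 + 280×399 + 225×508 + 375×192 + 90×304 + 340×1097 + 165×601
  = 914940
Sum of weights = 1021 + 399 + 508 + 192 + 304 + 1097 + 601 = 4122
Weighted mean = 914940 / 4122 = 221.96507
Difference (weighted minus unweighted) = -5.1777916

-5.2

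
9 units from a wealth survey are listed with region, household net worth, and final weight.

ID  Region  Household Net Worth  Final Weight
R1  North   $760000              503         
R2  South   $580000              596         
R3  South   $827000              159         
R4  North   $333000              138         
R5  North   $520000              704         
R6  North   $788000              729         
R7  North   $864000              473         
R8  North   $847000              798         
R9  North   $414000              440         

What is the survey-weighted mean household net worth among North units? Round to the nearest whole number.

696302

North rows: R1, R4, R5, R6, R7, R8, R9
Weighted sum = 760000×503 + 333000×138 + 520000×704 + 788000×729 + 864000×473 + 847000×798 + 414000×440
  = 2635504000
Sum of weights = 503 + 138 + 704 + 729 + 473 + 798 + 440 = 3785
Weighted mean = 2635504000 / 3785 = 696302.25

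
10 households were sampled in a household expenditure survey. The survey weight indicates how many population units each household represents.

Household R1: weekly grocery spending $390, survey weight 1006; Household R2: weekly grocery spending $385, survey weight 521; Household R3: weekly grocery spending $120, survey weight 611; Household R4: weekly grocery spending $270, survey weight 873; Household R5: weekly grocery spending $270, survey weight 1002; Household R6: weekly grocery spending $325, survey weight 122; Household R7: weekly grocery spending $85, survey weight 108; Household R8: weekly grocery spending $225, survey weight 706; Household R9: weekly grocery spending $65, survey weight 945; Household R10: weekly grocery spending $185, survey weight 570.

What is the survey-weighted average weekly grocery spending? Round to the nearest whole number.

239

Weighted sum = 390×1006 + 385×521 + 120×611 + 270×873 + 270×1002 + 325×122 + 85×108 + 225×706 + 65×945 + 185×570
  = 1547050
Sum of weights = 6464
Weighted mean = 1547050 / 6464 = 239.33323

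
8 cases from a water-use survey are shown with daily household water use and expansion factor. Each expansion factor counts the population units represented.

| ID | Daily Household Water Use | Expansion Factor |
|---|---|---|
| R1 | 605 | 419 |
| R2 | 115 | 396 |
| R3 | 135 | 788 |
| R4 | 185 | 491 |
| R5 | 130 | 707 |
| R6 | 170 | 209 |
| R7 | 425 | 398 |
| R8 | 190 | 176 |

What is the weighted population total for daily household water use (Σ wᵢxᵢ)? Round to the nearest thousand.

826000

Weighted total = 605×419 + 115×396 + 135×788 + 185×491 + 130×707 + 170×209 + 425×398 + 190×176
  = 826280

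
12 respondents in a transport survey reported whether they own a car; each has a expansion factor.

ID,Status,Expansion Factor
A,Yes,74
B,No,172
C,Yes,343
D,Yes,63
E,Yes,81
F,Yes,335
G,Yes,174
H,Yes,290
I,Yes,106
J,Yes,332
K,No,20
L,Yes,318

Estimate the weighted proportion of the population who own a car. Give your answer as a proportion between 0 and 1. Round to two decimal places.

0.92

Sum of weights for 'Yes' = 74 + 343 + 63 + 81 + 335 + 174 + 290 + 106 + 332 + 318 = 2116
Total weight = 2308
Weighted proportion = 2116 / 2308 = 0.91681109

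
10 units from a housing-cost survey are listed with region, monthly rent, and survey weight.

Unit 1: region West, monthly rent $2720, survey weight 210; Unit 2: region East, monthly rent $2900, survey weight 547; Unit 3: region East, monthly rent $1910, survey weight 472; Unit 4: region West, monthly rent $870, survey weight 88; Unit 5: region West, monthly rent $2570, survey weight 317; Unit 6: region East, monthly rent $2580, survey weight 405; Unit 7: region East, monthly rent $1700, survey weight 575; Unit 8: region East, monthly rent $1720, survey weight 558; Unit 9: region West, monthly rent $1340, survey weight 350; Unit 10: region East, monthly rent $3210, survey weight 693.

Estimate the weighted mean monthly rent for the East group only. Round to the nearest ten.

East rows: 2, 3, 6, 7, 8, 10
Weighted sum = 2900×547 + 1910×472 + 2580×405 + 1700×575 + 1720×558 + 3210×693
  = 7694510
Sum of weights = 3250
Weighted mean = 7694510 / 3250 = 2367.5415

2370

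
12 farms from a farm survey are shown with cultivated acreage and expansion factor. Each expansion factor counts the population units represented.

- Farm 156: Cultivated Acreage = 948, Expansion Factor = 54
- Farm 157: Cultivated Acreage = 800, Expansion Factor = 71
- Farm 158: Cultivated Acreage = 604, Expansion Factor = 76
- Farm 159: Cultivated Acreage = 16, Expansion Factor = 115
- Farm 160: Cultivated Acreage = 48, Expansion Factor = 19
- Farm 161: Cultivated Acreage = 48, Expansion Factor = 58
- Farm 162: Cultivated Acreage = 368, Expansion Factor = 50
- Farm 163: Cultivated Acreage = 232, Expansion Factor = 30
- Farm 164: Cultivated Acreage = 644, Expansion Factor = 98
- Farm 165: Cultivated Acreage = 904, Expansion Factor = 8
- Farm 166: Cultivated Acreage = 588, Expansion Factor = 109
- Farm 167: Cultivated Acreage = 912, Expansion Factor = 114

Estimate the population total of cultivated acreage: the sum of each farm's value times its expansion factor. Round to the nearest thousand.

423000

Weighted total = 423196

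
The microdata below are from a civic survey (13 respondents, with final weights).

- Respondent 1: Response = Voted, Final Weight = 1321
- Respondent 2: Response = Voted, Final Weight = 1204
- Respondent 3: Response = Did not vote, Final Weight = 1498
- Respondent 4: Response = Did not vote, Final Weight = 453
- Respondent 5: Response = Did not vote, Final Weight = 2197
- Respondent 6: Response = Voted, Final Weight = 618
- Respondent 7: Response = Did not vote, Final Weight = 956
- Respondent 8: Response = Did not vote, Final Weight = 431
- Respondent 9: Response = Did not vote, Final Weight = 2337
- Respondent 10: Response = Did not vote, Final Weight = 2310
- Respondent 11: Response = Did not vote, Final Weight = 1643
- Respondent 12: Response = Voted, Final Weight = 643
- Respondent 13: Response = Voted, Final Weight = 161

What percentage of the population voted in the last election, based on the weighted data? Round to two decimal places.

25.03

Sum of weights for 'Voted' = 1321 + 1204 + 618 + 643 + 161 = 3947
Total weight = 15772
Weighted proportion = 3947 / 15772 = 0.25025361 → 25.025361%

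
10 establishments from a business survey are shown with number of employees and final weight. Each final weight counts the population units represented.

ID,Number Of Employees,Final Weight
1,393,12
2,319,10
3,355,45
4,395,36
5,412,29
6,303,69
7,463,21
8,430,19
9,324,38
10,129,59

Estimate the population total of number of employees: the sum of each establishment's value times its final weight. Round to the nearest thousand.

109000

Weighted total = 393×12 + 319×10 + 355×45 + 395×36 + 412×29 + 303×69 + 463×21 + 430×19 + 324×38 + 129×59
  = 4716 + 3190 + 15975 + 14220 + 11948 + 20907 + 9723 + 8170 + 12312 + 7611 = 108772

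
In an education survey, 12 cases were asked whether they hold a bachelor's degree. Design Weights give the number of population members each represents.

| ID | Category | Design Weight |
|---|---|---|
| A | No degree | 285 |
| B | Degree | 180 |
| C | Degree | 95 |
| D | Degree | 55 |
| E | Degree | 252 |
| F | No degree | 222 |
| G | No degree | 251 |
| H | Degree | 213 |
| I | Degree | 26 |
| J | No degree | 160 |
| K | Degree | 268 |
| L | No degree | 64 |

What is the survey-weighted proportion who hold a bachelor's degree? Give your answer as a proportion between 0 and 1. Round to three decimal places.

0.526

Sum of weights for 'Degree' = 180 + 95 + 55 + 252 + 213 + 26 + 268 = 1089
Total weight = 2071
Weighted proportion = 1089 / 2071 = 0.52583293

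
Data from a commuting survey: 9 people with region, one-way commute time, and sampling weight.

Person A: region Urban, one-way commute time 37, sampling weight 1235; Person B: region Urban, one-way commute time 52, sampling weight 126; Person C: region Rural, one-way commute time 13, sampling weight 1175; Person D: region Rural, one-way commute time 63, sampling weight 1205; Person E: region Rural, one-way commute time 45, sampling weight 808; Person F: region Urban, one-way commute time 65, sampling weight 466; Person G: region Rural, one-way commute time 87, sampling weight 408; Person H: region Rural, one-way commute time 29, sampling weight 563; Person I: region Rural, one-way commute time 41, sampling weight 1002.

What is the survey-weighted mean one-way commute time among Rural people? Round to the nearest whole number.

43

Rural rows: C, D, E, G, H, I
Weighted sum = 13×1175 + 63×1205 + 45×808 + 87×408 + 29×563 + 41×1002
  = 15275 + 75915 + 36360 + 35496 + 16327 + 41082 = 220455
Sum of weights = 1175 + 1205 + 808 + 408 + 563 + 1002 = 5161
Weighted mean = 220455 / 5161 = 42.715559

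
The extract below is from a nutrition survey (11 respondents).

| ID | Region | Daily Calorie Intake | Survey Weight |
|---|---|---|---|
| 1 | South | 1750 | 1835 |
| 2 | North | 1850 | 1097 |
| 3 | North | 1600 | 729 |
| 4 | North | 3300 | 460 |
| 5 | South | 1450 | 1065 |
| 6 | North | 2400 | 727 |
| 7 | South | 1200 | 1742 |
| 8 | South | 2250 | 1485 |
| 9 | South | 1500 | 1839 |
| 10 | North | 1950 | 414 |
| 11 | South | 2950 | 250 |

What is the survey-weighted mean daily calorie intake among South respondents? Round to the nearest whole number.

1665

South rows: 1, 5, 7, 8, 9, 11
Weighted sum = 1750×1835 + 1450×1065 + 1200×1742 + 2250×1485 + 1500×1839 + 2950×250
  = 3211250 + 1544250 + 2090400 + 3341250 + 2758500 + 737500 = 13683150
Sum of weights = 1835 + 1065 + 1742 + 1485 + 1839 + 250 = 8216
Weighted mean = 13683150 / 8216 = 1665.4272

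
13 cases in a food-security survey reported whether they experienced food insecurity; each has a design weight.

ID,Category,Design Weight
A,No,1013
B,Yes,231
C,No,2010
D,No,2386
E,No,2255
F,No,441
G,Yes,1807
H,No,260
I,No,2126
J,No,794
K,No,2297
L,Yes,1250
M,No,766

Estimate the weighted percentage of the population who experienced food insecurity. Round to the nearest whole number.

Sum of weights for 'Yes' = 231 + 1807 + 1250 = 3288
Total weight = 17636
Weighted proportion = 3288 / 17636 = 0.18643683 → 18.643683%

19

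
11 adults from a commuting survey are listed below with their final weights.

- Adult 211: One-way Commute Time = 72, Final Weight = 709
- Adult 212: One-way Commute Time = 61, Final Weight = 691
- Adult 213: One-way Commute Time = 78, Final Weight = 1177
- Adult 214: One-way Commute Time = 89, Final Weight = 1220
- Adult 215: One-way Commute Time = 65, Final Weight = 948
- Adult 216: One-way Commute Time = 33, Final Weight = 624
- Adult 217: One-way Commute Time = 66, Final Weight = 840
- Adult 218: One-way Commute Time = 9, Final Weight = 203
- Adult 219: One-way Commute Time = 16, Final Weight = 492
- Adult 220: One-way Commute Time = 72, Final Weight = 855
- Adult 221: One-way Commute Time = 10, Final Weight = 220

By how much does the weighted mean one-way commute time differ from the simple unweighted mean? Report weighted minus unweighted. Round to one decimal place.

11.3

Unweighted sum = 72 + 61 + 78 + 89 + 65 + 33 + 66 + 9 + 16 + 72 + 10 = 571
Unweighted mean = 571 / 11 = 51.909091
Weighted sum = 72×709 + 61×691 + 78×1177 + 89×1220 + 65×948 + 33×624 + 66×840 + 9×203 + 16×492 + 72×855 + 10×220
  = 51048 + 42151 + 91806 + 108580 + 61620 + 20592 + 55440 + 1827 + 7872 + 61560 + 2200 = 504696
Sum of weights = 7979
Weighted mean = 504696 / 7979 = 63.253039
Difference (weighted minus unweighted) = 11.343948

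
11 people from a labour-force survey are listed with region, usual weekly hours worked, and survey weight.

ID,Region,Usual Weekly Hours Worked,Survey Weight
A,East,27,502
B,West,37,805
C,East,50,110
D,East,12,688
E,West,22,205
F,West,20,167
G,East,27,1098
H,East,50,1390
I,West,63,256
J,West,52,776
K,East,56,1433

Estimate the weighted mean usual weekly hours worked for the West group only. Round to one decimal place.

West rows: B, E, F, I, J
Weighted sum = 37×805 + 22×205 + 20×167 + 63×256 + 52×776
  = 29785 + 4510 + 3340 + 16128 + 40352 = 94115
Sum of weights = 805 + 205 + 167 + 256 + 776 = 2209
Weighted mean = 94115 / 2209 = 42.605251

42.6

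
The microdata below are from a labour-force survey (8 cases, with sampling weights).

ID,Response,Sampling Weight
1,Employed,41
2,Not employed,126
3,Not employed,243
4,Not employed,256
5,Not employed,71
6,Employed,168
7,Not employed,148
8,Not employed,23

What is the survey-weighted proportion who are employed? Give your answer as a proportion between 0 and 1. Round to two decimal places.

0.19

Sum of weights for 'Employed' = 41 + 168 = 209
Total weight = 41 + 126 + 243 + 256 + 71 + 168 + 148 + 23 = 1076
Weighted proportion = 209 / 1076 = 0.19423792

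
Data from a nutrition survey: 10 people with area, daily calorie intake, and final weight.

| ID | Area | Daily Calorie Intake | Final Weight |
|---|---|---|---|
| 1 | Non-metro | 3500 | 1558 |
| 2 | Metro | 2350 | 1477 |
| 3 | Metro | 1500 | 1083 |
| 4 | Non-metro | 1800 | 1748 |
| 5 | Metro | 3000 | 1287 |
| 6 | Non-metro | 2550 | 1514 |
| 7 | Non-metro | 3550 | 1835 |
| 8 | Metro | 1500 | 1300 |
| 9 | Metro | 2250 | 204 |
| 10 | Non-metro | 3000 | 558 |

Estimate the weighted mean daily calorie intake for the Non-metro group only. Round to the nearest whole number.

Non-metro rows: 1, 4, 6, 7, 10
Weighted sum = 3500×1558 + 1800×1748 + 2550×1514 + 3550×1835 + 3000×558
  = 20648350
Sum of weights = 1558 + 1748 + 1514 + 1835 + 558 = 7213
Weighted mean = 20648350 / 7213 = 2862.6577

2863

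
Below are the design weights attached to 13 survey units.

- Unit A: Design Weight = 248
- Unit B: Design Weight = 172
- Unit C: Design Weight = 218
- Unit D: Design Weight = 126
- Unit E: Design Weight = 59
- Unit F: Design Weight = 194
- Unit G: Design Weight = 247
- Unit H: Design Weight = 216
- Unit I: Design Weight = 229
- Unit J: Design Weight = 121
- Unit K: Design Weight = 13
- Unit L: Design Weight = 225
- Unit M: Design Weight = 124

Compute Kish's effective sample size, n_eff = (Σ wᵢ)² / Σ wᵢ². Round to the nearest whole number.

11

Σ wᵢ = 2192
Σ wᵢ² = 436522
n_eff = 2192² / 436522 = 4804864 / 436522 = 11.007152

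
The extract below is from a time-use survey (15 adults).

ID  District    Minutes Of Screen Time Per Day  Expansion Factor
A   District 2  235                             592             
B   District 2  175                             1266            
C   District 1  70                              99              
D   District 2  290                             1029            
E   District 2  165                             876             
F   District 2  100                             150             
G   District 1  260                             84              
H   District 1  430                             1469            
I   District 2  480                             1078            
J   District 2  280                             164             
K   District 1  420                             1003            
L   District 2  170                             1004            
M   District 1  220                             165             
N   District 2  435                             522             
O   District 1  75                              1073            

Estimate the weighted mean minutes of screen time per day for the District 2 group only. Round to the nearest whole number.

266

District 2 rows: A, B, D, E, F, I, J, L, N
Weighted sum = 235×592 + 175×1266 + 290×1029 + 165×876 + 100×150 + 480×1078 + 280×164 + 170×1004 + 435×522
  = 1779730
Sum of weights = 6681
Weighted mean = 1779730 / 6681 = 266.38677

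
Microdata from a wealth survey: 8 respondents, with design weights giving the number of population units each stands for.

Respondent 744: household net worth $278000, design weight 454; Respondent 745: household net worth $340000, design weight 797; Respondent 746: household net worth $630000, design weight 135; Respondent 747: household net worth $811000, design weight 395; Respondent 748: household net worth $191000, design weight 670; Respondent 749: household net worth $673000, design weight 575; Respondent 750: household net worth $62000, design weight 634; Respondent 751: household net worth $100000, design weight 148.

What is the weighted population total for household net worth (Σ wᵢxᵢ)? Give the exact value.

1371640000

Weighted total = 278000×454 + 340000×797 + 630000×135 + 811000×395 + 191000×670 + 673000×575 + 62000×634 + 100000×148
  = 1371640000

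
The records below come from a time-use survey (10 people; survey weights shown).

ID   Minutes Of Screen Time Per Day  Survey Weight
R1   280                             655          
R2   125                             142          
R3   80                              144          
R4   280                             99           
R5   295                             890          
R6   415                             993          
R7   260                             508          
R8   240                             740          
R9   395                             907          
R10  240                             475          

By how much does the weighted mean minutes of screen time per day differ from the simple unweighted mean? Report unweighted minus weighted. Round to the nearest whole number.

-45

Unweighted sum = 280 + 125 + 80 + 280 + 295 + 415 + 260 + 240 + 395 + 240 = 2610
Unweighted mean = 2610 / 10 = 261
Weighted sum = 280×655 + 125×142 + 80×144 + 280×99 + 295×890 + 415×993 + 260×508 + 240×740 + 395×907 + 240×475
  = 1696980
Sum of weights = 655 + 142 + 144 + 99 + 890 + 993 + 508 + 740 + 907 + 475 = 5553
Weighted mean = 1696980 / 5553 = 305.59697
Difference (unweighted minus weighted) = -44.596975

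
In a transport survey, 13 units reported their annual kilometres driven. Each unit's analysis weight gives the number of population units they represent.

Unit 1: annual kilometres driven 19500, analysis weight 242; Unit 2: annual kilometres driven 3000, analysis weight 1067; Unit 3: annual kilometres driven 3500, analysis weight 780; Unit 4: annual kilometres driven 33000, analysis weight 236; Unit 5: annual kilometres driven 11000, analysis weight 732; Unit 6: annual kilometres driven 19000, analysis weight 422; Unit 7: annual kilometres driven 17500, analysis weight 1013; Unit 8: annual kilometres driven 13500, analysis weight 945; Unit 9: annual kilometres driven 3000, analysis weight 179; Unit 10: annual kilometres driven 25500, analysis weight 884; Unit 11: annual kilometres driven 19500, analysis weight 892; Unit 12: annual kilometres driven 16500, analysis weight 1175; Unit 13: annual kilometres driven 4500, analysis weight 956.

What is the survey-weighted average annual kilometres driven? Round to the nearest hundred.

13600

Weighted sum = 129155500
Sum of weights = 9523
Weighted mean = 129155500 / 9523 = 13562.48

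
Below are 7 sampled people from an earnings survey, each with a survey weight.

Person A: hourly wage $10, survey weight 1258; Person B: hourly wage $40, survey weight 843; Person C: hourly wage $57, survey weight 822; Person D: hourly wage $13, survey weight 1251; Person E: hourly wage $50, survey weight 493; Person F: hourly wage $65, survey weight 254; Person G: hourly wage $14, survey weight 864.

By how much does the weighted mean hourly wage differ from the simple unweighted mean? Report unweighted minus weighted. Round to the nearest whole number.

Unweighted sum = 10 + 40 + 57 + 13 + 50 + 65 + 14 = 249
Unweighted mean = 249 / 7 = 35.571429
Weighted sum = 10×1258 + 40×843 + 57×822 + 13×1251 + 50×493 + 65×254 + 14×864
  = 162673
Sum of weights = 1258 + 843 + 822 + 1251 + 493 + 254 + 864 = 5785
Weighted mean = 162673 / 5785 = 28.119793
Difference (unweighted minus weighted) = 7.451636

7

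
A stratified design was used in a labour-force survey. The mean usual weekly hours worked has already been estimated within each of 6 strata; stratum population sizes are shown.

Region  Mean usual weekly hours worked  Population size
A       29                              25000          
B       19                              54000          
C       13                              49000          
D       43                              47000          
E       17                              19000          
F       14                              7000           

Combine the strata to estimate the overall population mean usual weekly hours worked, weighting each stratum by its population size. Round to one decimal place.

24.0

Σ Nₕ·x̄ₕ = 29×25000 + 19×54000 + 13×49000 + 43×47000 + 17×19000 + 14×7000
  = 725000 + 1026000 + 637000 + 2021000 + 323000 + 98000 = 4830000
Σ Nₕ = 201000
Overall mean = 4830000 / 201000 = 24.029851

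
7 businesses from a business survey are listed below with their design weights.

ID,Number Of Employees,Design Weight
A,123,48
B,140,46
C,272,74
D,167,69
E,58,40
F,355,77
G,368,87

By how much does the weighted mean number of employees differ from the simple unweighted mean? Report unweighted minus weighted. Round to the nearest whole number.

Unweighted sum = 123 + 140 + 272 + 167 + 58 + 355 + 368 = 1483
Unweighted mean = 1483 / 7 = 211.85714
Weighted sum = 123×48 + 140×46 + 272×74 + 167×69 + 58×40 + 355×77 + 368×87
  = 5904 + 6440 + 20128 + 11523 + 2320 + 27335 + 32016 = 105666
Sum of weights = 441
Weighted mean = 105666 / 441 = 239.60544
Difference (unweighted minus weighted) = -27.748299

-28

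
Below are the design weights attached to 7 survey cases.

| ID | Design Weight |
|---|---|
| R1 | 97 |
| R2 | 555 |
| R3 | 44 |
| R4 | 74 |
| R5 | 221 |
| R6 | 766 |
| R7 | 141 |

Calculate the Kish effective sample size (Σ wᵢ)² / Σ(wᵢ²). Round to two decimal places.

Σ wᵢ = 97 + 555 + 44 + 74 + 221 + 766 + 141 = 1898
Σ wᵢ² = 9409 + 308025 + 1936 + 5476 + 48841 + 586756 + 19881 = 980324
n_eff = 1898² / 980324 = 3602404 / 980324 = 3.6747075

3.67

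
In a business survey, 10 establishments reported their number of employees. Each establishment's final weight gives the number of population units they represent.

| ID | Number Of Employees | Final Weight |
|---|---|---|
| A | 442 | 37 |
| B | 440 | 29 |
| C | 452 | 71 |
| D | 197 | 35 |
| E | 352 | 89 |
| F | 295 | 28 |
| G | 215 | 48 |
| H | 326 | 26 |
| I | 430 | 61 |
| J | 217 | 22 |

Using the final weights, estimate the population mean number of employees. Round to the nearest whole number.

353

Weighted sum = 442×37 + 440×29 + 452×71 + 197×35 + 352×89 + 295×28 + 215×48 + 326×26 + 430×61 + 217×22
  = 157489
Sum of weights = 37 + 29 + 71 + 35 + 89 + 28 + 48 + 26 + 61 + 22 = 446
Weighted mean = 157489 / 446 = 353.11435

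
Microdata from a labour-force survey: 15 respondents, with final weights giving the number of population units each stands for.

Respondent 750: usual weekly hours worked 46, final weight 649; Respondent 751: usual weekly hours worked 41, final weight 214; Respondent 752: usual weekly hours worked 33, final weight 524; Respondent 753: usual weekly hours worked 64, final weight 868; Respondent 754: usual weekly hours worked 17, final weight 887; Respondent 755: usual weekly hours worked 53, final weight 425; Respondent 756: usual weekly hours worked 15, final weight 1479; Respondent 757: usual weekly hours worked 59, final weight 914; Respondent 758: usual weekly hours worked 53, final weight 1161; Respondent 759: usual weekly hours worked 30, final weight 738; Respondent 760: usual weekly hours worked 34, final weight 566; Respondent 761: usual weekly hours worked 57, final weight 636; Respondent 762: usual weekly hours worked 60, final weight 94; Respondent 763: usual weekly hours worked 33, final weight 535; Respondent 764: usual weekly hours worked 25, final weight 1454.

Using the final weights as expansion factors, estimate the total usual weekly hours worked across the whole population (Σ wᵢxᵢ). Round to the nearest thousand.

424000

Weighted total = 424001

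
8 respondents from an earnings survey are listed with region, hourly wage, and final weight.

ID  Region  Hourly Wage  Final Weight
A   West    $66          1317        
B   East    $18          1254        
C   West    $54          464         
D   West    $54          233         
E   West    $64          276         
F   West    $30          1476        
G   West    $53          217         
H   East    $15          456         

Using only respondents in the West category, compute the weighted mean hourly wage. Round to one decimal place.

49.7

West rows: A, C, D, E, F, G
Weighted sum = 66×1317 + 54×464 + 54×233 + 64×276 + 30×1476 + 53×217
  = 198005
Sum of weights = 1317 + 464 + 233 + 276 + 1476 + 217 = 3983
Weighted mean = 198005 / 3983 = 49.712528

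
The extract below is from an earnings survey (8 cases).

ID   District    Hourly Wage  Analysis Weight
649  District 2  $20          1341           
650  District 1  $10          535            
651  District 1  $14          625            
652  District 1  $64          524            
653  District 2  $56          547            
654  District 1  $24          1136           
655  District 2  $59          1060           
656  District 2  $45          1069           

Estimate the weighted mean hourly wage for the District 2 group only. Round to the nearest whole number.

District 2 rows: 649, 653, 655, 656
Weighted sum = 20×1341 + 56×547 + 59×1060 + 45×1069
  = 26820 + 30632 + 62540 + 48105 = 168097
Sum of weights = 1341 + 547 + 1060 + 1069 = 4017
Weighted mean = 168097 / 4017 = 41.846403

42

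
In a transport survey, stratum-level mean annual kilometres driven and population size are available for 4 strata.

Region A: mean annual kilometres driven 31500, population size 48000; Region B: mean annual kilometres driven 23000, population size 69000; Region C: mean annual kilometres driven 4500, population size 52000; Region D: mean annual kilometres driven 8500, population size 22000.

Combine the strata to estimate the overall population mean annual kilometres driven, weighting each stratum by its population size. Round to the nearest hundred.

Σ Nₕ·x̄ₕ = 31500×48000 + 23000×69000 + 4500×52000 + 8500×22000
  = 1512000000 + 1587000000 + 234000000 + 187000000 = 3520000000
Σ Nₕ = 48000 + 69000 + 52000 + 22000 = 191000
Overall mean = 3520000000 / 191000 = 18429.319

18400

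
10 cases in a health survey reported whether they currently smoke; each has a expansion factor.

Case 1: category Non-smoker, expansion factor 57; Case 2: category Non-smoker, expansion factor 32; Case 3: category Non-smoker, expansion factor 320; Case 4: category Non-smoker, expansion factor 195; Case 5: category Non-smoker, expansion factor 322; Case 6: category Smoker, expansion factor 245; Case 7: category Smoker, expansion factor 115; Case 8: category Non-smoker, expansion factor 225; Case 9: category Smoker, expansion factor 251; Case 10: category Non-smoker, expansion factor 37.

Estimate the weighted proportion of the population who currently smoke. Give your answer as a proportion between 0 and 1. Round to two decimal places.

Sum of weights for 'Smoker' = 245 + 115 + 251 = 611
Total weight = 57 + 32 + 320 + 195 + 322 + 245 + 115 + 225 + 251 + 37 = 1799
Weighted proportion = 611 / 1799 = 0.33963313

0.34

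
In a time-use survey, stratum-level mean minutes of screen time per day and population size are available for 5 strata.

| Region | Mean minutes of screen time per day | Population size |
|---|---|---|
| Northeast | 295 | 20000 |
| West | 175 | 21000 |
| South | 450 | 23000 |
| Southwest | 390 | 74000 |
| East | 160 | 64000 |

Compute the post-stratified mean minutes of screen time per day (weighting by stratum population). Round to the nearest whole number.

Σ Nₕ·x̄ₕ = 295×20000 + 175×21000 + 450×23000 + 390×74000 + 160×64000
  = 5900000 + 3675000 + 10350000 + 28860000 + 10240000 = 59025000
Σ Nₕ = 202000
Overall mean = 59025000 / 202000 = 292.20297

292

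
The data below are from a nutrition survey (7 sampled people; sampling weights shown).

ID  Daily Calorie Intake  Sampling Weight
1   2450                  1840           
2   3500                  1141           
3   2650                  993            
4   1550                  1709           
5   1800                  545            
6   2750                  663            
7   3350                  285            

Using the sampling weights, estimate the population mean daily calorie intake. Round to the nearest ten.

Weighted sum = 2450×1840 + 3500×1141 + 2650×993 + 1550×1709 + 1800×545 + 2750×663 + 3350×285
  = 17540900
Sum of weights = 1840 + 1141 + 993 + 1709 + 545 + 663 + 285 = 7176
Weighted mean = 17540900 / 7176 = 2444.3841

2440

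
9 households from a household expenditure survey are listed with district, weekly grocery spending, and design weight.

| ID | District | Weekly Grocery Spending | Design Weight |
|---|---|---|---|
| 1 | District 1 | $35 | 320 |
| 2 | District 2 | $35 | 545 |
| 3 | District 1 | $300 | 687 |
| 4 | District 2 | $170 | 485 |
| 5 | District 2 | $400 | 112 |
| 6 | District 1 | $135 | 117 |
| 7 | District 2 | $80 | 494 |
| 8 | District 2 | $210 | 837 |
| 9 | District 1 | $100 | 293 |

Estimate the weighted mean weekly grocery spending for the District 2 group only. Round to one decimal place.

146.2

District 2 rows: 2, 4, 5, 7, 8
Weighted sum = 35×545 + 170×485 + 400×112 + 80×494 + 210×837
  = 361615
Sum of weights = 545 + 485 + 112 + 494 + 837 = 2473
Weighted mean = 361615 / 2473 = 146.22523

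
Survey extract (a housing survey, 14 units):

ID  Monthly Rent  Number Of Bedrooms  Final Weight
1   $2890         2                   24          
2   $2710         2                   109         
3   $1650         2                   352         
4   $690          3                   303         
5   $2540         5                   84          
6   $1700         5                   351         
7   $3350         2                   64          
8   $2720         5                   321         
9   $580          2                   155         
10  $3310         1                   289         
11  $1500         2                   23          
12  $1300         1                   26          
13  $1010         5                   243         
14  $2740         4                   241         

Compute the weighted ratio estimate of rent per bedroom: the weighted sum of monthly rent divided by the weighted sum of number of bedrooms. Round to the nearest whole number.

Σ wᵢ·y = 5072760
Σ wᵢ·x = 8637
Ratio = 5072760 / 8637 = 587.32893

587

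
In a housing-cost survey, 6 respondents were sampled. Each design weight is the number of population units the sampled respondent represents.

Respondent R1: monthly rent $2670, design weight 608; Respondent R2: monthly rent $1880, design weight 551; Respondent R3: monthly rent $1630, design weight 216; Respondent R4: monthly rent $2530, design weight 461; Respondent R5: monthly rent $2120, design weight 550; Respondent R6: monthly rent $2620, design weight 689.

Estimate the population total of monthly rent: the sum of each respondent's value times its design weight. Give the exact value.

7148830

Weighted total = 2670×608 + 1880×551 + 1630×216 + 2530×461 + 2120×550 + 2620×689
  = 7148830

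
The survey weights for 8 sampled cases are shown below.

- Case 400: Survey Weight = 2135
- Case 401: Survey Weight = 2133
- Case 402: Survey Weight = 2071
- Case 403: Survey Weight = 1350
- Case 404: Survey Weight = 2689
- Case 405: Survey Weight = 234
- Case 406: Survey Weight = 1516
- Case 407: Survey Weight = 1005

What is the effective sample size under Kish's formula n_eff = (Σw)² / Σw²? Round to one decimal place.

Σ wᵢ = 13133
Σ wᵢ² = 4558225 + 4549689 + 4289041 + 1822500 + 7230721 + 54756 + 2298256 + 1010025 = 25813213
n_eff = 13133² / 25813213 = 172475689 / 25813213 = 6.6816823

6.7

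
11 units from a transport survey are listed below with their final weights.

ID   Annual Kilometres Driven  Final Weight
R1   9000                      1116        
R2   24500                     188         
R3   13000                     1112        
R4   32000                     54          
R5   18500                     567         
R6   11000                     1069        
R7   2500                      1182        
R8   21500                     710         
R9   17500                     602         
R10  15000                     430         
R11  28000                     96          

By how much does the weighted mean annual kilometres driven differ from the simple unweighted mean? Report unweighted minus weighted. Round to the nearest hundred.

4700

Unweighted sum = 9000 + 24500 + 13000 + 32000 + 18500 + 11000 + 2500 + 21500 + 17500 + 15000 + 28000 = 192500
Unweighted mean = 192500 / 11 = 17500
Weighted sum = 9000×1116 + 24500×188 + 13000×1112 + 32000×54 + 18500×567 + 11000×1069 + 2500×1182 + 21500×710 + 17500×602 + 15000×430 + 28000×96
  = 10044000 + 4606000 + 14456000 + 1728000 + 10489500 + 11759000 + 2955000 + 15265000 + 10535000 + 6450000 + 2688000 = 90975500
Sum of weights = 7126
Weighted mean = 90975500 / 7126 = 12766.699
Difference (unweighted minus weighted) = 4733.3006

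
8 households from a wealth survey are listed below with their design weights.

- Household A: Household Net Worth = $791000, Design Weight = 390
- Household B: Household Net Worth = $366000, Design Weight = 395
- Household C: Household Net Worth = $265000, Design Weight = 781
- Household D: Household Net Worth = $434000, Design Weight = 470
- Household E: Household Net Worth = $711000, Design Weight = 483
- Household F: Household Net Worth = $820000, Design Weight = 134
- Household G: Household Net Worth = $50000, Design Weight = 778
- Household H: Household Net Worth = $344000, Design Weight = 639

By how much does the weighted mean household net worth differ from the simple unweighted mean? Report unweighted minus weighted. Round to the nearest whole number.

85398

Unweighted sum = 791000 + 366000 + 265000 + 434000 + 711000 + 820000 + 50000 + 344000 = 3781000
Unweighted mean = 3781000 / 8 = 472625
Weighted sum = 791000×390 + 366000×395 + 265000×781 + 434000×470 + 711000×483 + 820000×134 + 50000×778 + 344000×639
  = 308490000 + 144570000 + 206965000 + 203980000 + 343413000 + 109880000 + 38900000 + 219816000 = 1576014000
Sum of weights = 390 + 395 + 781 + 470 + 483 + 134 + 778 + 639 = 4070
Weighted mean = 1576014000 / 4070 = 387227.03
Difference (unweighted minus weighted) = 85397.973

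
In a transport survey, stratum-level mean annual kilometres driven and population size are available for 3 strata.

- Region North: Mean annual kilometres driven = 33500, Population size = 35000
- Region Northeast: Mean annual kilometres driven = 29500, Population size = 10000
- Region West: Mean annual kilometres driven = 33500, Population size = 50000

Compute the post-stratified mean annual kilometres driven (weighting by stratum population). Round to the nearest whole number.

33079

Σ Nₕ·x̄ₕ = 33500×35000 + 29500×10000 + 33500×50000
  = 1172500000 + 295000000 + 1675000000 = 3142500000
Σ Nₕ = 35000 + 10000 + 50000 = 95000
Overall mean = 3142500000 / 95000 = 33078.947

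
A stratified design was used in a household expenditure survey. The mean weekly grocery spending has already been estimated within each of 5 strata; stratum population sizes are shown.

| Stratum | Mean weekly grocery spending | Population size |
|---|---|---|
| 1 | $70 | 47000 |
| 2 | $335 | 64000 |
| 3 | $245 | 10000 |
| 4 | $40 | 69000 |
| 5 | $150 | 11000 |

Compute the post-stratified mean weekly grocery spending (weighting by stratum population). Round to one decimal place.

Σ Nₕ·x̄ₕ = 70×47000 + 335×64000 + 245×10000 + 40×69000 + 150×11000
  = 31590000
Σ Nₕ = 47000 + 64000 + 10000 + 69000 + 11000 = 201000
Overall mean = 31590000 / 201000 = 157.16418

157.2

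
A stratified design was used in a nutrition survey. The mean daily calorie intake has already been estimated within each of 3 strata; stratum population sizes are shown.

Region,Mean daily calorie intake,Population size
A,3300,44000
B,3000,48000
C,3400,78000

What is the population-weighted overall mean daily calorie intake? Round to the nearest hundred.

3300

Σ Nₕ·x̄ₕ = 3300×44000 + 3000×48000 + 3400×78000
  = 554400000
Σ Nₕ = 44000 + 48000 + 78000 = 170000
Overall mean = 554400000 / 170000 = 3261.1765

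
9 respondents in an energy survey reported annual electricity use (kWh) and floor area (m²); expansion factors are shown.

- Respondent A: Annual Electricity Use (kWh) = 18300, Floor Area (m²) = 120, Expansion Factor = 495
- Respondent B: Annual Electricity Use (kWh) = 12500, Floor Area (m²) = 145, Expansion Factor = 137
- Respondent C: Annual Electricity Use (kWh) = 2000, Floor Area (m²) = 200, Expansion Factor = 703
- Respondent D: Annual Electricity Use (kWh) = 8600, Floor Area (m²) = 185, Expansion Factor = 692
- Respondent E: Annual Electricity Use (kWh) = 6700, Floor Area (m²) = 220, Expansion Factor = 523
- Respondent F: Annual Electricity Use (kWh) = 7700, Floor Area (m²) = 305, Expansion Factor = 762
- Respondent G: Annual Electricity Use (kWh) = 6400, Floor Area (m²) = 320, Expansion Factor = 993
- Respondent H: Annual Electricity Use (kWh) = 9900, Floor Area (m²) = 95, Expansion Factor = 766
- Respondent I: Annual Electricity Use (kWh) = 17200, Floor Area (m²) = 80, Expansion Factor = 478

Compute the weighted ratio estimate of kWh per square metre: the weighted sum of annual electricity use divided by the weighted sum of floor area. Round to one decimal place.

Σ wᵢ·y = 18300×495 + 12500×137 + 2000×703 + 8600×692 + 6700×523 + 7700×762 + 6400×993 + 9900×766 + 17200×478
  = 49659900
Σ wᵢ·x = 120×495 + 145×137 + 200×703 + 185×692 + 220×523 + 305×762 + 320×993 + 95×766 + 80×478
  = 59400 + 19865 + 140600 + 128020 + 115060 + 232410 + 317760 + 72770 + 38240 = 1124125
Ratio = 49659900 / 1124125 = 44.176493

44.2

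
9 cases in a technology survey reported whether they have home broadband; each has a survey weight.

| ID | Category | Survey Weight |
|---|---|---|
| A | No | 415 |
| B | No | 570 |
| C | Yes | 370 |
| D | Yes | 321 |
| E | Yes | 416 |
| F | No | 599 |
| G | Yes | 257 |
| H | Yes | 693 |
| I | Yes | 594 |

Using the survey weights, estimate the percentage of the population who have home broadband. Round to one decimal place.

Sum of weights for 'Yes' = 370 + 321 + 416 + 257 + 693 + 594 = 2651
Total weight = 415 + 570 + 370 + 321 + 416 + 599 + 257 + 693 + 594 = 4235
Weighted proportion = 2651 / 4235 = 0.62597403 → 62.597403%

62.6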